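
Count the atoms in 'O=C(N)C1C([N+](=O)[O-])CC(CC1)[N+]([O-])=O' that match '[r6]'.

6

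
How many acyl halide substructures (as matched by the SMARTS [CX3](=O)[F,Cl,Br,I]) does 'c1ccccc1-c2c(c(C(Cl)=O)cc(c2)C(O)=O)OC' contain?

[CX3](=O)[F,Cl,Br,I] is the SMARTS for an acyl halide: a carbonyl carbon bonded to a halogen.
Exactly one fragment in the molecule meets all constraints, giving 1 match.

1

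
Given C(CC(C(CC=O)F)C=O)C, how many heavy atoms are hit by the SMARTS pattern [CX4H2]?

3

The query [CX4H2] means: sp3 carbon (X4) with exactly two hydrogens.
Check the 11 heavy atoms by environment: 3× C (H2, X4) → match; 2× C (H1, X4) → no; 2× C (H1, X3) → no; 2× O (H0, X1) → no; 1× F (H0, X1) → no; 1× C (H3, X4) → no.
That gives 3 matching atoms.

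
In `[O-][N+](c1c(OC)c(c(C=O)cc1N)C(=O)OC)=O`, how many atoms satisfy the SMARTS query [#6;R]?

6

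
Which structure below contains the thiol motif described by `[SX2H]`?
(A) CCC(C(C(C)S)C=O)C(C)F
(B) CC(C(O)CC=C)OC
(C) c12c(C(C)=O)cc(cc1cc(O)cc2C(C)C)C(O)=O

A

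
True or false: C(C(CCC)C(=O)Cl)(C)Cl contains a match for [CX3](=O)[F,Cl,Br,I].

True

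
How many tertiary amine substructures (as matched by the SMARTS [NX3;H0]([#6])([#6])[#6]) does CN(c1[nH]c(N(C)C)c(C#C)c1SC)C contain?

[NX3;H0]([#6])([#6])[#6] is the SMARTS for a tertiary amine: a trivalent nitrogen with no H, bonded to three carbons.
The molecule carries 2 separate instances of a dimethylamino group (-N(CH3)2) meeting every constraint; each maps to a distinct set of atoms, giving 2 matches.

2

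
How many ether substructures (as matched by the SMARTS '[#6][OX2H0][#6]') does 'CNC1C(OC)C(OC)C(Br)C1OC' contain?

3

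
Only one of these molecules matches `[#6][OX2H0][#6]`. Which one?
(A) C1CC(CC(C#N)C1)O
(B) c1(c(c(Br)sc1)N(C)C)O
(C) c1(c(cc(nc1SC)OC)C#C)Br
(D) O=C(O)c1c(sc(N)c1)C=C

[#6][OX2H0][#6] describes an aliphatic oxygen bridging two carbons with no H on the oxygen (an ether).
(A) has a hydroxyl group (-OH) but the oxygen has H1, not H0 bridging two carbons.
(B) has a hydroxyl group (-OH) but the oxygen has H1, not H0 bridging two carbons.
(C) contains a methoxy ether (-OCH3), which satisfies every atom and bond constraint.
(D) has a carboxylic acid group (-C(=O)OH) but the -OH oxygen has H1; the =O is OX1, not OX2.
So the answer is (C).

C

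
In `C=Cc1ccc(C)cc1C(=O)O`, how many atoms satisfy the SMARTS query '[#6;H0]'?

The query [#6;H0] means: any carbon with no attached hydrogen.
Check the 12 heavy atoms by environment: 3× c (aromatic, H0) → match; 3× c (aromatic, H1) → no; 1× C (H1) → no; 1× C (H2) → no; 1× C (H3) → no; 1× C (H0) → match; 1× O (H0) → no; 1× O (H1) → no.
Summing the matching environments: 3 + 1 = 4 matching atoms.

4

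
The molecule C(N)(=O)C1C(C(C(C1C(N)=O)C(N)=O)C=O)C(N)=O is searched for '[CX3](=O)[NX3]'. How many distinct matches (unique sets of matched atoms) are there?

4

[CX3](=O)[NX3] is the SMARTS for an amide: a carbonyl carbon bonded to a trivalent nitrogen.
The molecule carries 4 separate instances of a primary amide (-C(=O)NH2) meeting every constraint; each maps to a distinct set of atoms, giving 4 matches.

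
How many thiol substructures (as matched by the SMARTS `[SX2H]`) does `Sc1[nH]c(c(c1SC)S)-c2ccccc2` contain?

2

[SX2H] is the SMARTS for a thiol: an aliphatic sulfur with two connections, one being H.
The molecule carries 2 separate instances of a thiol (-SH) meeting every constraint; each maps to a distinct set of atoms, giving 2 matches.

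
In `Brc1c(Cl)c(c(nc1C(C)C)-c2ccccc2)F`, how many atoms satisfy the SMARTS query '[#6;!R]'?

Check the 18 heavy atoms by environment: 1× n (aromatic, in 6-ring) → no; 11× c (aromatic, in 6-ring) → no; 1× Br (acyclic) → no; 1× Cl (acyclic) → no; 3× C (acyclic) → match; 1× F (acyclic) → no.
That gives 3 matching atoms.

3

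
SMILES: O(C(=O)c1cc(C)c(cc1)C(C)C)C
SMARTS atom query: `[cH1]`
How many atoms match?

3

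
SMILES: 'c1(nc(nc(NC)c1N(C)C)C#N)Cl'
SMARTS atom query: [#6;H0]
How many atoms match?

5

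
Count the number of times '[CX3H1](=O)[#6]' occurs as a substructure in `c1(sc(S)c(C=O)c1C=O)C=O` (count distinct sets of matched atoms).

[CX3H1](=O)[#6] is the SMARTS for an aldehyde: an sp2 carbon with one H, double-bonded to O and single-bonded to carbon.
The molecule carries 3 separate instances of an aldehyde (-CHO) meeting every constraint; each maps to a distinct set of atoms, giving 3 matches.

3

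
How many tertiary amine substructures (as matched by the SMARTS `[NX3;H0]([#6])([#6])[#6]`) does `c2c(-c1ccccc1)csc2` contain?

0

[NX3;H0]([#6])([#6])[#6] is the SMARTS for a tertiary amine: a trivalent nitrogen with no H, bonded to three carbons.
No fragment in the molecule satisfies every constraint, giving 0 matches.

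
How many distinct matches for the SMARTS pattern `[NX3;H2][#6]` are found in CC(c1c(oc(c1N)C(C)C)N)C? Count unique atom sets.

2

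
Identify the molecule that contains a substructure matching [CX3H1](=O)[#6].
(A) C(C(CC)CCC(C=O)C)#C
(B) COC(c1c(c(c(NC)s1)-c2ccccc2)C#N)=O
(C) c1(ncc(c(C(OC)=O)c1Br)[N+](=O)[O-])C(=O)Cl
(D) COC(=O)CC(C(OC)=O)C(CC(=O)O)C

A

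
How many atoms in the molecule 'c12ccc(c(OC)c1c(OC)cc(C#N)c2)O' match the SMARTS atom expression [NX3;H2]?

The query [NX3;H2] means: aliphatic N with 3 total connections, two of them H — an -NH2 nitrogen (amine or amide).
Check the 17 heavy atoms by environment: 6× c (aromatic, H0, X3) → no; 4× c (aromatic, H1, X3) → no; 2× O (H0, X2) → no; 2× C (H3, X4) → no; 1× C (H0, X2) → no; 1× N (H0, X1) → no; 1× O (H1, X2) → no.
No environment satisfies the query, so 0 matching atoms.

0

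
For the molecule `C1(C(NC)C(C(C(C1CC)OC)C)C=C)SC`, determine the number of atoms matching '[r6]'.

6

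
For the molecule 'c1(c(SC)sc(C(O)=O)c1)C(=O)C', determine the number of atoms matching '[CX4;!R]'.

2

The query [CX4;!R] means: aliphatic carbon with four total connections, not in a ring.
Check the 13 heavy atoms by environment: 1× s (aromatic, X2, in 5-ring) → no; 4× c (aromatic, X3, in 5-ring) → no; 1× S (X2, acyclic) → no; 2× C (X4, acyclic) → match; 2× C (X3, acyclic) → no; 2× O (X1, acyclic) → no; 1× O (X2, acyclic) → no.
That gives 2 matching atoms.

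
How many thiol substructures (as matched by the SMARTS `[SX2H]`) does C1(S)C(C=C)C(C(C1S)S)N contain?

3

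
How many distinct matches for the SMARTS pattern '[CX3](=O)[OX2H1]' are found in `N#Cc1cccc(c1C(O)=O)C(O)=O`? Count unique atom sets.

[CX3](=O)[OX2H1] is the SMARTS for a carboxylic acid: an sp2 carbon double-bonded to O and single-bonded to an -OH oxygen.
The molecule carries 2 separate instances of a carboxylic acid group (-C(=O)OH) meeting every constraint; each maps to a distinct set of atoms, giving 2 matches.

2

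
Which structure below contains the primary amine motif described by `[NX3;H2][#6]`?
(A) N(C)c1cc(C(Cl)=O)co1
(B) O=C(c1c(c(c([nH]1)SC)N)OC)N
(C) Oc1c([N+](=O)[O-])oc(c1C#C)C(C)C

B

[NX3;H2][#6] describes a trivalent nitrogen with two H attached to carbon (a primary amine).
(A) has an N-methylamino group (-NHCH3) but the nitrogen bears two carbons and only one H (H1), not H2.
(B) contains a primary amino group (-NH2), which satisfies every atom and bond constraint.
(C) has a nitro group (-[N+](=O)[O-]) but the nitrogen is [N+] with no H, not NX3H2.
So the answer is (B).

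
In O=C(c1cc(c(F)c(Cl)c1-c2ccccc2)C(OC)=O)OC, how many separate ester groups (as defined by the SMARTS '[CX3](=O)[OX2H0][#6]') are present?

2

[CX3](=O)[OX2H0][#6] is the SMARTS for an ester: a carbonyl carbon bonded to an oxygen that is itself bonded to carbon (no H on that O).
The molecule carries 2 separate instances of a methyl-ester group (-C(=O)OCH3) meeting every constraint; each maps to a distinct set of atoms, giving 2 matches.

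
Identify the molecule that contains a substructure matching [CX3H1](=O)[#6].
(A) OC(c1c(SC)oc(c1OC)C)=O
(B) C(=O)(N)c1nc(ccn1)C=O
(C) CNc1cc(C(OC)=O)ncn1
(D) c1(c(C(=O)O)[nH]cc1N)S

[CX3H1](=O)[#6] describes an sp2 carbon with one H, double-bonded to O and single-bonded to carbon (an aldehyde).
(A) has a carboxylic acid group (-C(=O)OH) but the carbonyl carbon has H0 and is bonded to O, not H1.
(B) contains an aldehyde (-CHO), which satisfies every atom and bond constraint.
(C) has a methyl-ester group (-C(=O)OCH3) but the carbonyl carbon has H0, not H1.
(D) has a carboxylic acid group (-C(=O)OH) but the carbonyl carbon has H0 and is bonded to O, not H1.
So the answer is (B).

B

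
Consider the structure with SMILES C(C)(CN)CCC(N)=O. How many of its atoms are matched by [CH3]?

1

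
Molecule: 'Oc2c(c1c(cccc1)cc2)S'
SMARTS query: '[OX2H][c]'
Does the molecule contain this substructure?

Yes

The pattern [OX2H][c] describes a hydroxyl oxygen attached to an aromatic carbon — a phenol.
The molecule carries a hydroxyl group (-OH), whose atoms satisfy every constraint of the query, so the pattern matches.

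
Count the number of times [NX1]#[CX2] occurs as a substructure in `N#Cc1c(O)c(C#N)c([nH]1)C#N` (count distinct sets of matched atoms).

3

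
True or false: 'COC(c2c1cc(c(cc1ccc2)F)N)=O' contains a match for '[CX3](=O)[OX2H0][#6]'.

True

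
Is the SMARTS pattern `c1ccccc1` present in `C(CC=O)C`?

No

The pattern c1ccccc1 describes six aromatic carbons in a ring — a benzene ring.
The closest candidate here is a methyl group (-CH3), but no six-membered all-carbon aromatic ring is present. No other fragment satisfies the full query, so there is no match.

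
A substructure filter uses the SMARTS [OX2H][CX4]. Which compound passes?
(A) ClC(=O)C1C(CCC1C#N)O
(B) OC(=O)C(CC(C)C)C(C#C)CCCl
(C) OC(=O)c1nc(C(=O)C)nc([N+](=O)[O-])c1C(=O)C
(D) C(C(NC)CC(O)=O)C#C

[OX2H][CX4] describes a hydroxyl oxygen bound to an sp3 (X4) carbon (an aliphatic alcohol).
(A) contains a hydroxyl group (-OH), which satisfies every atom and bond constraint.
(B) has a carboxylic acid group (-C(=O)OH) but the -OH is on a CX3 carbonyl carbon, not a CX4 carbon.
(C) has a carboxylic acid group (-C(=O)OH) but the -OH is on a CX3 carbonyl carbon, not a CX4 carbon.
(D) has a carboxylic acid group (-C(=O)OH) but the -OH is on a CX3 carbonyl carbon, not a CX4 carbon.
So the answer is (A).

A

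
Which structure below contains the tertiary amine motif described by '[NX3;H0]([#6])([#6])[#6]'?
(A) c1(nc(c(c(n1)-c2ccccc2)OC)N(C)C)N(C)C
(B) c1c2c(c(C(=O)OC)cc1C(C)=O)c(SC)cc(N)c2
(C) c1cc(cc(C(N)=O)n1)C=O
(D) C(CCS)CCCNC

[NX3;H0]([#6])([#6])[#6] describes a trivalent nitrogen with no H, bonded to three carbons (a tertiary amine).
(A) contains a dimethylamino group (-N(CH3)2), which satisfies every atom and bond constraint.
(B) has a primary amino group (-NH2) but the nitrogen has H2, not H0 with three carbons.
(C) has a primary amide (-C(=O)NH2) but the amide nitrogen has H2 and only one carbon neighbour.
(D) has an N-methylamino group (-NHCH3) but the nitrogen still has one H (H1), not H0.
So the answer is (A).

A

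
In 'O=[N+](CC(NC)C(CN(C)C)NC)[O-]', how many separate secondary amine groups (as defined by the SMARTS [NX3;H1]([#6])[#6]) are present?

[NX3;H1]([#6])[#6] is the SMARTS for a secondary amine: a trivalent nitrogen with one H, bonded to two carbons.
The molecule carries 2 separate instances of an N-methylamino group (-NHCH3) meeting every constraint; each maps to a distinct set of atoms, giving 2 matches.

2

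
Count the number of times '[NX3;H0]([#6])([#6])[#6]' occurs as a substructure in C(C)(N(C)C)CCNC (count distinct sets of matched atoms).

1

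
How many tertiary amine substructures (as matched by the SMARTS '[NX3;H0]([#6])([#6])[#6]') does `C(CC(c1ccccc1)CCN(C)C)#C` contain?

[NX3;H0]([#6])([#6])[#6] is the SMARTS for a tertiary amine: a trivalent nitrogen with no H, bonded to three carbons.
Exactly one fragment in the molecule meets all constraints, giving 1 match.

1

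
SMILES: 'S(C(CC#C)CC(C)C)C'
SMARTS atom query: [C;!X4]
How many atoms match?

The query [C;!X4] means: aliphatic carbon that does not have four total connections.
Check the 10 heavy atoms by environment: 7× C (X4) → no; 2× C (X2) → match; 1× S (X2) → no.
That gives 2 matching atoms.

2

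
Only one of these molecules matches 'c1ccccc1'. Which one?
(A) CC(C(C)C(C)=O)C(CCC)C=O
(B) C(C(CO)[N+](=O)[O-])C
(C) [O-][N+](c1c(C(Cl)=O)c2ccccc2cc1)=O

c1ccccc1 describes six aromatic carbons in a ring (a benzene ring).
(A) has a methyl group (-CH3) but no six-membered all-carbon aromatic ring is present.
(B) has a methyl group (-CH3) but no six-membered all-carbon aromatic ring is present.
(C) contains the required atom environment, so the pattern matches.
So the answer is (C).

C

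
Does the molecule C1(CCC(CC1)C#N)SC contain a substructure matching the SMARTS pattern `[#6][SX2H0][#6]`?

Yes

The pattern [#6][SX2H0][#6] describes an aliphatic sulfur bridging two carbons with no H on the sulfur — a thioether.
The molecule carries a methylthio ether (-SCH3), whose atoms satisfy every constraint of the query, so the pattern matches.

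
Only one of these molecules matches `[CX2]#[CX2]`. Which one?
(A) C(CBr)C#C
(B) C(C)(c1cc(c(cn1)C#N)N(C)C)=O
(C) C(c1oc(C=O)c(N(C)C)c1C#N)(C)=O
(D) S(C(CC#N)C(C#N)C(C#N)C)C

A

[CX2]#[CX2] describes a carbon-carbon triple bond (an alkyne).
(A) contains an ethynyl group (-C#CH), which satisfies every atom and bond constraint.
(B) has a nitrile (-C#N) but the triple bond is C#N, not C#C.
(C) has a nitrile (-C#N) but the triple bond is C#N, not C#C.
(D) has a nitrile (-C#N) but the triple bond is C#N, not C#C.
So the answer is (A).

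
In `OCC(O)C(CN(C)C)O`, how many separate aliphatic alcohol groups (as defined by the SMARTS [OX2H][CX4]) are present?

3

[OX2H][CX4] is the SMARTS for an aliphatic alcohol: a hydroxyl oxygen bound to an sp3 (X4) carbon.
The molecule carries 3 separate instances of a hydroxyl group (-OH) meeting every constraint; each maps to a distinct set of atoms, giving 3 matches.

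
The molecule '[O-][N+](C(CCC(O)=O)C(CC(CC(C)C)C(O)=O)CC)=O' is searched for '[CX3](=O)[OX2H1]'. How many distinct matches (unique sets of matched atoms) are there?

[CX3](=O)[OX2H1] is the SMARTS for a carboxylic acid: an sp2 carbon double-bonded to O and single-bonded to an -OH oxygen.
The molecule carries 2 separate instances of a carboxylic acid group (-C(=O)OH) meeting every constraint; each maps to a distinct set of atoms, giving 2 matches.

2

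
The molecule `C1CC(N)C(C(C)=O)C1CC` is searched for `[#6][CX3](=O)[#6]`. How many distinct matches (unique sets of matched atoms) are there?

1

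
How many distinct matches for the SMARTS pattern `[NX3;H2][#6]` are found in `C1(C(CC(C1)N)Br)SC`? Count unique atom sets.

1

[NX3;H2][#6] is the SMARTS for a primary amine: a trivalent nitrogen with two H attached to carbon.
Exactly one fragment in the molecule meets all constraints, giving 1 match.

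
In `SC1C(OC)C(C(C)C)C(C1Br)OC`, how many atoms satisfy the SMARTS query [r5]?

The query [r5] means: r5 matches atoms in a five-membered ring.
Check the 14 heavy atoms by environment: 5× C (in 5-ring) → match; 1× Br (acyclic) → no; 1× S (acyclic) → no; 5× C (acyclic) → no; 2× O (acyclic) → no.
That gives 5 matching atoms.

5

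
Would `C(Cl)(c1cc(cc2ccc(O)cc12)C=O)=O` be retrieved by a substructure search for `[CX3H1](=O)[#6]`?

Yes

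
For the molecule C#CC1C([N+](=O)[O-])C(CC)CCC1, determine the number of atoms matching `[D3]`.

4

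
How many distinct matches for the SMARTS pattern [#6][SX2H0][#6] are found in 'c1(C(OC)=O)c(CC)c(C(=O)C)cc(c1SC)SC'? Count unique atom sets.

2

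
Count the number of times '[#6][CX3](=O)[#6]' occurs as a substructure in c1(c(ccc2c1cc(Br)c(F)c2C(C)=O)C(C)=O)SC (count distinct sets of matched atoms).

[#6][CX3](=O)[#6] is the SMARTS for a ketone: a carbonyl carbon (no H) flanked by two carbons.
The molecule carries 2 separate instances of an acetyl/ketone group (-C(=O)CH3) meeting every constraint; each maps to a distinct set of atoms, giving 2 matches.

2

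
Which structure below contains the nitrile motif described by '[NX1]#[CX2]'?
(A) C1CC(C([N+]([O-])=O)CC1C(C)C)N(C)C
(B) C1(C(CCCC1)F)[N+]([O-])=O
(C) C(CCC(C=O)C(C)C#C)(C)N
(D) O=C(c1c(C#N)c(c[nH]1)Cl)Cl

D

[NX1]#[CX2] describes a nitrogen triple-bonded to a two-connected carbon (a nitrile).
(A) has a nitro group (-[N+](=O)[O-]) but there is no C#N triple bond.
(B) has a nitro group (-[N+](=O)[O-]) but there is no C#N triple bond.
(C) has a primary amino group (-NH2) but the nitrogen is NX3 (three connections), not NX1 triple-bonded.
(D) contains a nitrile (-C#N), which satisfies every atom and bond constraint.
So the answer is (D).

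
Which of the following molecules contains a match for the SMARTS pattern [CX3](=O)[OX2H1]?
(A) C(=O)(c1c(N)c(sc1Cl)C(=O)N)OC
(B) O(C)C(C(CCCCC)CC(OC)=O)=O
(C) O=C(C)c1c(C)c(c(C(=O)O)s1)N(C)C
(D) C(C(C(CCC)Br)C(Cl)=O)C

C

[CX3](=O)[OX2H1] describes an sp2 carbon double-bonded to O and single-bonded to an -OH oxygen (a carboxylic acid).
(A) has a methyl-ester group (-C(=O)OCH3) but the singly-bonded O has no H (OX2H0, not OX2H1).
(B) has a methyl-ester group (-C(=O)OCH3) but the singly-bonded O has no H (OX2H0, not OX2H1).
(C) contains a carboxylic acid group (-C(=O)OH), which satisfies every atom and bond constraint.
(D) has an acyl chloride (-C(=O)Cl) but the carbonyl is bonded to Cl, not to an -OH oxygen.
So the answer is (C).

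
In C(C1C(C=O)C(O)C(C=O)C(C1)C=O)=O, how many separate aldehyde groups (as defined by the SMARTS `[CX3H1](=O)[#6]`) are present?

4

[CX3H1](=O)[#6] is the SMARTS for an aldehyde: an sp2 carbon with one H, double-bonded to O and single-bonded to carbon.
The molecule carries 4 separate instances of an aldehyde (-CHO) meeting every constraint; each maps to a distinct set of atoms, giving 4 matches.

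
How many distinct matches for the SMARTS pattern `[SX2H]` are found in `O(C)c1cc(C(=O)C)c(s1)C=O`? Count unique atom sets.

[SX2H] is the SMARTS for a thiol: an aliphatic sulfur with two connections, one being H.
No fragment in the molecule satisfies every constraint, giving 0 matches.

0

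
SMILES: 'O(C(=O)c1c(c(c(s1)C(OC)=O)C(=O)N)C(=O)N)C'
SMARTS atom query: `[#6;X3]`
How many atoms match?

The query [#6;X3] means: any carbon (aromatic or not) with three total connections.
Check the 19 heavy atoms by environment: 1× s (aromatic, X2) → no; 4× c (aromatic, X3) → match; 4× C (X3) → match; 4× O (X1) → no; 2× O (X2) → no; 2× C (X4) → no; 2× N (X3) → no.
Summing the matching environments: 4 + 4 = 8 matching atoms.

8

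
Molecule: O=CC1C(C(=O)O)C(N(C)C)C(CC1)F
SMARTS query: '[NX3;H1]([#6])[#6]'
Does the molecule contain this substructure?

No

The pattern [NX3;H1]([#6])[#6] describes a trivalent nitrogen with one H, bonded to two carbons — a secondary amine.
The closest candidate here is a dimethylamino group (-N(CH3)2), but the nitrogen has H0, not H1. No other fragment satisfies the full query, so there is no match.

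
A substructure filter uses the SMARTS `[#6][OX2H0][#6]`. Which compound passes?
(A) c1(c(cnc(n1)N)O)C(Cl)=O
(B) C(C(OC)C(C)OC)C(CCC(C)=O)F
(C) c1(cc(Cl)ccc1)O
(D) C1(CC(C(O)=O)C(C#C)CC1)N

[#6][OX2H0][#6] describes an aliphatic oxygen bridging two carbons with no H on the oxygen (an ether).
(A) has a hydroxyl group (-OH) but the oxygen has H1, not H0 bridging two carbons.
(B) contains a methoxy ether (-OCH3), which satisfies every atom and bond constraint.
(C) has a hydroxyl group (-OH) but the oxygen has H1, not H0 bridging two carbons.
(D) has a carboxylic acid group (-C(=O)OH) but the -OH oxygen has H1; the =O is OX1, not OX2.
So the answer is (B).

B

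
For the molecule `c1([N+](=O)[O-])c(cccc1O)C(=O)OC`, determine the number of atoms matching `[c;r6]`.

6

The query [c;r6] means: aromatic carbon that belongs to a six-membered ring.
Check the 14 heavy atoms by environment: 6× c (aromatic, in 6-ring) → match; 2× C (acyclic) → no; 4× O (acyclic) → no; 1× N (charge +1, acyclic) → no; 1× O (charge -1, acyclic) → no.
That gives 6 matching atoms.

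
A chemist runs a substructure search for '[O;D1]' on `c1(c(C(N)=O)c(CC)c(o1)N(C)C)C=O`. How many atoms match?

2

The query [O;D1] means: aliphatic oxygen bonded to exactly one heavy atom.
Check the 15 heavy atoms by environment: 1× o (aromatic, D2) → no; 4× c (aromatic, D3) → no; 1× C (D3) → no; 2× O (D1) → match; 1× N (D1) → no; 1× N (D3) → no; 3× C (D1) → no; 2× C (D2) → no.
That gives 2 matching atoms.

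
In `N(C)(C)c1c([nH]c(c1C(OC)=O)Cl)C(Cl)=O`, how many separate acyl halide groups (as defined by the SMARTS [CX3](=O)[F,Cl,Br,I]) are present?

1

[CX3](=O)[F,Cl,Br,I] is the SMARTS for an acyl halide: a carbonyl carbon bonded to a halogen.
Exactly one fragment in the molecule meets all constraints, giving 1 match.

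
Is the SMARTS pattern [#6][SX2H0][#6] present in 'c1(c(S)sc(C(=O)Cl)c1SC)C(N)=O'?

Yes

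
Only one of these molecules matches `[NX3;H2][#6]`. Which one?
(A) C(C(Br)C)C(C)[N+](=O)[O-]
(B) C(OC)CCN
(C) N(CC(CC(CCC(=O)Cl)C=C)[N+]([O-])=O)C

B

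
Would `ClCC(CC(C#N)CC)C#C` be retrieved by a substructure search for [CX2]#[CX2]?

The pattern [CX2]#[CX2] describes a carbon-carbon triple bond — an alkyne.
The molecule carries an ethynyl group (-C#CH), whose atoms satisfy every constraint of the query, so the pattern matches.

Yes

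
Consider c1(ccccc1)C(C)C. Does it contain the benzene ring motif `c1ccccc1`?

The pattern c1ccccc1 describes six aromatic carbons in a ring — a benzene ring.
The required atom environment is present in the molecule, so the pattern matches.

Yes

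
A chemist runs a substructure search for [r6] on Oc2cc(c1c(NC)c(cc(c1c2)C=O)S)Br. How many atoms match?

Check the 17 heavy atoms by environment: 10× c (aromatic, in 6-ring) → match; 1× N (acyclic) → no; 2× C (acyclic) → no; 1× Br (acyclic) → no; 1× S (acyclic) → no; 2× O (acyclic) → no.
That gives 10 matching atoms.

10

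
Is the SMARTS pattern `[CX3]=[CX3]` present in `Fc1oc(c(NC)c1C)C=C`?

Yes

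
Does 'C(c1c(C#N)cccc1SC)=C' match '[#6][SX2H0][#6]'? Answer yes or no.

Yes

The pattern [#6][SX2H0][#6] describes an aliphatic sulfur bridging two carbons with no H on the sulfur — a thioether.
The molecule carries a methylthio ether (-SCH3), whose atoms satisfy every constraint of the query, so the pattern matches.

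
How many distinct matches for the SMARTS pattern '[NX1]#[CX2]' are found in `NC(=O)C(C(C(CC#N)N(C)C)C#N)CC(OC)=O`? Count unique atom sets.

2

[NX1]#[CX2] is the SMARTS for a nitrile: a nitrogen triple-bonded to a two-connected carbon.
The molecule carries 2 separate instances of a nitrile (-C#N) meeting every constraint; each maps to a distinct set of atoms, giving 2 matches.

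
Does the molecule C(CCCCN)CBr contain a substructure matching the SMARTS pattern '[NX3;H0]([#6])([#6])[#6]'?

The pattern [NX3;H0]([#6])([#6])[#6] describes a trivalent nitrogen with no H, bonded to three carbons — a tertiary amine.
The closest candidate here is a primary amino group (-NH2), but the nitrogen has H2, not H0 with three carbons. No other fragment satisfies the full query, so there is no match.

No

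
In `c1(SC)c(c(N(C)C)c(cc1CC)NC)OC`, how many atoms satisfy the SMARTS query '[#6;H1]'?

1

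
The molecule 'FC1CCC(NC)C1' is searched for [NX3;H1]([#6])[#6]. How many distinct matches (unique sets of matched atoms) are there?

1

[NX3;H1]([#6])[#6] is the SMARTS for a secondary amine: a trivalent nitrogen with one H, bonded to two carbons.
Exactly one fragment in the molecule meets all constraints, giving 1 match.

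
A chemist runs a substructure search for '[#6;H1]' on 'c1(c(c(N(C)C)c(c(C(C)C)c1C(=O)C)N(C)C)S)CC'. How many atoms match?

Check the 21 heavy atoms by environment: 6× c (aromatic, H0) → no; 1× S (H1) → no; 1× C (H0) → no; 1× O (H0) → no; 8× C (H3) → no; 1× C (H2) → no; 2× N (H0) → no; 1× C (H1) → match.
That gives 1 matching atom.

1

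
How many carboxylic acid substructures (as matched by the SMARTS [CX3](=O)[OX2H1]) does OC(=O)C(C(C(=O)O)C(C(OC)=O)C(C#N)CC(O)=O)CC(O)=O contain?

[CX3](=O)[OX2H1] is the SMARTS for a carboxylic acid: an sp2 carbon double-bonded to O and single-bonded to an -OH oxygen.
The molecule carries 4 separate instances of a carboxylic acid group (-C(=O)OH) meeting every constraint; each maps to a distinct set of atoms, giving 4 matches.

4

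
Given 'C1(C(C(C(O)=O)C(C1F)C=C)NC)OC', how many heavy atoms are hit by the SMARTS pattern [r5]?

5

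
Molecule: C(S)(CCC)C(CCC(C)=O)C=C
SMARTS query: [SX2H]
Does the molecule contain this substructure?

The pattern [SX2H] describes an aliphatic sulfur with two connections, one being H — a thiol.
The molecule carries a thiol (-SH), whose atoms satisfy every constraint of the query, so the pattern matches.

Yes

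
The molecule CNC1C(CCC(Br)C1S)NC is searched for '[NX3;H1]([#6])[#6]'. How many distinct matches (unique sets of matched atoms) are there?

[NX3;H1]([#6])[#6] is the SMARTS for a secondary amine: a trivalent nitrogen with one H, bonded to two carbons.
The molecule carries 2 separate instances of an N-methylamino group (-NHCH3) meeting every constraint; each maps to a distinct set of atoms, giving 2 matches.

2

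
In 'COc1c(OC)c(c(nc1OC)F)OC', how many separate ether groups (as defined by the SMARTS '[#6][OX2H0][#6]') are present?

4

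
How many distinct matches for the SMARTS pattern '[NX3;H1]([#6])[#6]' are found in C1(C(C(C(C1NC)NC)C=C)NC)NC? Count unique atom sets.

4

[NX3;H1]([#6])[#6] is the SMARTS for a secondary amine: a trivalent nitrogen with one H, bonded to two carbons.
The molecule carries 4 separate instances of an N-methylamino group (-NHCH3) meeting every constraint; each maps to a distinct set of atoms, giving 4 matches.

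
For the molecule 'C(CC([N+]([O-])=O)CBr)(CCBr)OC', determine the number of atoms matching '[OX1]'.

2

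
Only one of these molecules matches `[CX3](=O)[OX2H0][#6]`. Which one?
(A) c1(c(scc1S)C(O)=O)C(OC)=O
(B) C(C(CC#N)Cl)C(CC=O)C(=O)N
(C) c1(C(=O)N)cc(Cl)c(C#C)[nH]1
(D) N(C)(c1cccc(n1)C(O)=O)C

A

[CX3](=O)[OX2H0][#6] describes a carbonyl carbon bonded to an oxygen that is itself bonded to carbon (no H on that O) (an ester).
(A) contains a methyl-ester group (-C(=O)OCH3), which satisfies every atom and bond constraint.
(B) has a primary amide (-C(=O)NH2) but the carbonyl is bonded to N, not to an O-C linkage.
(C) has a primary amide (-C(=O)NH2) but the carbonyl is bonded to N, not to an O-C linkage.
(D) has a carboxylic acid group (-C(=O)OH) but the singly-bonded O carries H (OX2H1, not H0).
So the answer is (A).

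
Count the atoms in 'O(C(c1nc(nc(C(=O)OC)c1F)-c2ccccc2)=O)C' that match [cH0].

The query [cH0] means: aromatic carbon with no attached hydrogen (substituted or ring-fusion).
Check the 21 heavy atoms by environment: 2× n (aromatic, H0) → no; 5× c (aromatic, H0) → match; 5× c (aromatic, H1) → no; 1× F (H0) → no; 2× C (H0) → no; 4× O (H0) → no; 2× C (H3) → no.
That gives 5 matching atoms.

5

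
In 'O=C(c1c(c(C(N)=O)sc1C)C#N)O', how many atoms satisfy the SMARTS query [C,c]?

8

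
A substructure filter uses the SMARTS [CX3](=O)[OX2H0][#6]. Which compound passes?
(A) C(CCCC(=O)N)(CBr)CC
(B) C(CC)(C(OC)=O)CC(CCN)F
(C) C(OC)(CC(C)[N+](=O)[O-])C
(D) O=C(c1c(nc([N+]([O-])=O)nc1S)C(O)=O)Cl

B

[CX3](=O)[OX2H0][#6] describes a carbonyl carbon bonded to an oxygen that is itself bonded to carbon (no H on that O) (an ester).
(A) has a primary amide (-C(=O)NH2) but the carbonyl is bonded to N, not to an O-C linkage.
(B) contains a methyl-ester group (-C(=O)OCH3), which satisfies every atom and bond constraint.
(C) has a methoxy ether (-OCH3) but the ether oxygen is not adjacent to a C=O carbon.
(D) has a carboxylic acid group (-C(=O)OH) but the singly-bonded O carries H (OX2H1, not H0).
So the answer is (B).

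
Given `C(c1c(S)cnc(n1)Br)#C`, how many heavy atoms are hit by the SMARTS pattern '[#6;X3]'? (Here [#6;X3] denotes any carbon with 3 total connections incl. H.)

4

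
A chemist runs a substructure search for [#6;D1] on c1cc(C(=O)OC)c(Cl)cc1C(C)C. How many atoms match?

The query [#6;D1] means: carbon bonded to exactly one heavy atom.
Check the 14 heavy atoms by environment: 3× c (aromatic, D3) → no; 3× c (aromatic, D2) → no; 2× C (D3) → no; 1× O (D1) → no; 1× O (D2) → no; 3× C (D1) → match; 1× Cl (D1) → no.
That gives 3 matching atoms.

3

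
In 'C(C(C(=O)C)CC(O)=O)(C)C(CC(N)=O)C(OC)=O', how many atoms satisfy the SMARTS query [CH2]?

The query [CH2] means: aliphatic carbon with exactly two hydrogens.
Check the 19 heavy atoms by environment: 2× C (H2) → match; 3× C (H1) → no; 4× C (H0) → no; 5× O (H0) → no; 1× N (H2) → no; 3× C (H3) → no; 1× O (H1) → no.
That gives 2 matching atoms.

2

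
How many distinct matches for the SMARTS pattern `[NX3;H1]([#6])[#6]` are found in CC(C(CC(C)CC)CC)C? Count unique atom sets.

[NX3;H1]([#6])[#6] is the SMARTS for a secondary amine: a trivalent nitrogen with one H, bonded to two carbons.
No fragment in the molecule satisfies every constraint, giving 0 matches.

0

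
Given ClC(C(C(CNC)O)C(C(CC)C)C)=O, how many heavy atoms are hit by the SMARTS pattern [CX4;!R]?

10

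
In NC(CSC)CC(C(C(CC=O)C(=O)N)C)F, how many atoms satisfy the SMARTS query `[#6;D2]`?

4

Check the 17 heavy atoms by environment: 4× C (D2) → match; 5× C (D3) → no; 2× N (D1) → no; 1× F (D1) → no; 2× O (D1) → no; 2× C (D1) → no; 1× S (D2) → no.
That gives 4 matching atoms.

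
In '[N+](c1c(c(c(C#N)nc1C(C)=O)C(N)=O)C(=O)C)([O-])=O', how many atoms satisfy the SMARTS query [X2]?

2

The query [X2] means: any atom with exactly two total connections (bonds + H).
Check the 20 heavy atoms by environment: 1× n (aromatic, X2) → match; 5× c (aromatic, X3) → no; 3× C (X3) → no; 4× O (X1) → no; 2× C (X4) → no; 1× N (charge +1, X3) → no; 1× O (charge -1, X1) → no; 1× C (X2) → match; 1× N (X1) → no; 1× N (X3) → no.
Summing the matching environments: 1 + 1 = 2 matching atoms.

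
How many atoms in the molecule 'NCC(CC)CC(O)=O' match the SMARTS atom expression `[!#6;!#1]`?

3

Check the 9 heavy atoms by environment: 6× C → no; 2× O → match; 1× N → match.
Summing the matching environments: 2 + 1 = 3 matching atoms.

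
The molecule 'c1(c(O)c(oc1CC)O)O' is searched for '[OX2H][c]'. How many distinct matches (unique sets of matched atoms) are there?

3

[OX2H][c] is the SMARTS for a phenol: a hydroxyl oxygen attached to an aromatic carbon.
The molecule carries 3 separate instances of a hydroxyl group (-OH) meeting every constraint; each maps to a distinct set of atoms, giving 3 matches.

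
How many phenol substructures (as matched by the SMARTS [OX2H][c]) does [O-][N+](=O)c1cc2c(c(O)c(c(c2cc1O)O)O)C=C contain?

[OX2H][c] is the SMARTS for a phenol: a hydroxyl oxygen attached to an aromatic carbon.
The molecule carries 4 separate instances of a hydroxyl group (-OH) meeting every constraint; each maps to a distinct set of atoms, giving 4 matches.

4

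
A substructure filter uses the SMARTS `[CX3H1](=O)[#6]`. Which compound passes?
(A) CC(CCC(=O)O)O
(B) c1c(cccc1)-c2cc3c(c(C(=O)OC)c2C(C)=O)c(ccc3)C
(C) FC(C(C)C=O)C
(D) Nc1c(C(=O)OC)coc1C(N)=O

[CX3H1](=O)[#6] describes an sp2 carbon with one H, double-bonded to O and single-bonded to carbon (an aldehyde).
(A) has a carboxylic acid group (-C(=O)OH) but the carbonyl carbon has H0 and is bonded to O, not H1.
(B) has a methyl-ester group (-C(=O)OCH3) but the carbonyl carbon has H0, not H1.
(C) contains an aldehyde (-CHO), which satisfies every atom and bond constraint.
(D) has a methyl-ester group (-C(=O)OCH3) but the carbonyl carbon has H0, not H1.
So the answer is (C).

C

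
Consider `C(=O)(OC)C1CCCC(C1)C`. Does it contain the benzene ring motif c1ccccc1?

The pattern c1ccccc1 describes six aromatic carbons in a ring — a benzene ring.
The closest candidate here is a methyl group (-CH3), but no six-membered all-carbon aromatic ring is present. No other fragment satisfies the full query, so there is no match.

No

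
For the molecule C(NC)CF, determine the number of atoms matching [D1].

2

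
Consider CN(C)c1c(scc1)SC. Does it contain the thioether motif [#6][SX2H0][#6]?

Yes

The pattern [#6][SX2H0][#6] describes an aliphatic sulfur bridging two carbons with no H on the sulfur — a thioether.
The molecule carries a methylthio ether (-SCH3), whose atoms satisfy every constraint of the query, so the pattern matches.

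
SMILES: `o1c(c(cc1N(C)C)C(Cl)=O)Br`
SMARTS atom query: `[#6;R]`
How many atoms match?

The query [#6;R] means: carbon that is part of a ring.
Check the 12 heavy atoms by environment: 1× o (aromatic, in 5-ring) → no; 4× c (aromatic, in 5-ring) → match; 3× C (acyclic) → no; 1× O (acyclic) → no; 1× Cl (acyclic) → no; 1× N (acyclic) → no; 1× Br (acyclic) → no.
That gives 4 matching atoms.

4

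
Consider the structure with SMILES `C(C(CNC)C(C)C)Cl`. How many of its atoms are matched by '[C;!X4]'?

0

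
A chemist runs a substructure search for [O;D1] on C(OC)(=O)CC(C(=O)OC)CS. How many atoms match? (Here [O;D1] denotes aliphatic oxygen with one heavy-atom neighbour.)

The query [O;D1] means: aliphatic oxygen bonded to exactly one heavy atom.
Check the 12 heavy atoms by environment: 2× C (D2) → no; 3× C (D3) → no; 1× S (D1) → no; 2× O (D1) → match; 2× O (D2) → no; 2× C (D1) → no.
That gives 2 matching atoms.

2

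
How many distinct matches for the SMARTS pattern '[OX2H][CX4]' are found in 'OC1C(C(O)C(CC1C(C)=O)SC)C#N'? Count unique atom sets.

[OX2H][CX4] is the SMARTS for an aliphatic alcohol: a hydroxyl oxygen bound to an sp3 (X4) carbon.
The molecule carries 2 separate instances of a hydroxyl group (-OH) meeting every constraint; each maps to a distinct set of atoms, giving 2 matches.

2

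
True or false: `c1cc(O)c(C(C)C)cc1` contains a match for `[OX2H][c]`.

The pattern [OX2H][c] describes a hydroxyl oxygen attached to an aromatic carbon — a phenol.
The molecule carries a hydroxyl group (-OH), whose atoms satisfy every constraint of the query, so the pattern matches.

True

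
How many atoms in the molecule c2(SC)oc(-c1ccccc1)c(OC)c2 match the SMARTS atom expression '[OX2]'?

1

The query [OX2] means: aliphatic oxygen with two total connections — ether, hydroxyl, or ester single-bond O.
Check the 15 heavy atoms by environment: 1× o (aromatic, X2) → no; 10× c (aromatic, X3) → no; 1× O (X2) → match; 2× C (X4) → no; 1× S (X2) → no.
That gives 1 matching atom.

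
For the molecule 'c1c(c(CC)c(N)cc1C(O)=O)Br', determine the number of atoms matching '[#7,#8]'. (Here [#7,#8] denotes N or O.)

3

Check the 13 heavy atoms by environment: 6× c (aromatic) → no; 3× C → no; 2× O → match; 1× Br → no; 1× N → match.
Summing the matching environments: 2 + 1 = 3 matching atoms.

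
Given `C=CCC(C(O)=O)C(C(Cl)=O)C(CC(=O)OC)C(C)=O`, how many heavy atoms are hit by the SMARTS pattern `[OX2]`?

The query [OX2] means: aliphatic oxygen with two total connections — ether, hydroxyl, or ester single-bond O.
Check the 20 heavy atoms by environment: 7× C (X4) → no; 6× C (X3) → no; 4× O (X1) → no; 2× O (X2) → match; 1× Cl (X1) → no.
That gives 2 matching atoms.

2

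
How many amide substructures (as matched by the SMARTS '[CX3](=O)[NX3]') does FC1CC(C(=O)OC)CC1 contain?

[CX3](=O)[NX3] is the SMARTS for an amide: a carbonyl carbon bonded to a trivalent nitrogen.
The molecule has a methyl-ester group (-C(=O)OCH3), but the carbonyl is bonded to O, not to an NX3 nitrogen; nothing else fits, so there are 0 matches.

0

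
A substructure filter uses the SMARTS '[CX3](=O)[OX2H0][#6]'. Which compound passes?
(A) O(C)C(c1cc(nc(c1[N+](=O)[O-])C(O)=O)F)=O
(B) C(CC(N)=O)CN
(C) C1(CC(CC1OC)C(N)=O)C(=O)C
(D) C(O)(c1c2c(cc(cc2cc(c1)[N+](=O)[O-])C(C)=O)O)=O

A

[CX3](=O)[OX2H0][#6] describes a carbonyl carbon bonded to an oxygen that is itself bonded to carbon (no H on that O) (an ester).
(A) contains a methyl-ester group (-C(=O)OCH3), which satisfies every atom and bond constraint.
(B) has a primary amide (-C(=O)NH2) but the carbonyl is bonded to N, not to an O-C linkage.
(C) has a methoxy ether (-OCH3) but the ether oxygen is not adjacent to a C=O carbon.
(D) has a carboxylic acid group (-C(=O)OH) but the singly-bonded O carries H (OX2H1, not H0).
So the answer is (A).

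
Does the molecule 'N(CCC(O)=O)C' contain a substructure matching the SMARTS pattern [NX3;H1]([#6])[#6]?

The pattern [NX3;H1]([#6])[#6] describes a trivalent nitrogen with one H, bonded to two carbons — a secondary amine.
The molecule carries an N-methylamino group (-NHCH3), whose atoms satisfy every constraint of the query, so the pattern matches.

Yes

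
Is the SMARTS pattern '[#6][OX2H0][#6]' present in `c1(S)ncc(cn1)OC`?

The pattern [#6][OX2H0][#6] describes an aliphatic oxygen bridging two carbons with no H on the oxygen — an ether.
The molecule carries a methoxy ether (-OCH3), whose atoms satisfy every constraint of the query, so the pattern matches.

Yes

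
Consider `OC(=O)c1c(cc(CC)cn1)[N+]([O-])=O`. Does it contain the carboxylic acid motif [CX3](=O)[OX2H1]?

The pattern [CX3](=O)[OX2H1] describes an sp2 carbon double-bonded to O and single-bonded to an -OH oxygen — a carboxylic acid.
The molecule carries a carboxylic acid group (-C(=O)OH), whose atoms satisfy every constraint of the query, so the pattern matches.

Yes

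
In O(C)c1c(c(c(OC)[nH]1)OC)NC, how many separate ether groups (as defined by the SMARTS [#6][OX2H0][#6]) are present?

3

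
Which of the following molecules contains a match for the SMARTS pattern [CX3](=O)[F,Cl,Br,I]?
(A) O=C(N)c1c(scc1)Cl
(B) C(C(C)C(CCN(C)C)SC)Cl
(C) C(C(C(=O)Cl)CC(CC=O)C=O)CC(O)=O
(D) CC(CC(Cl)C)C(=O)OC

C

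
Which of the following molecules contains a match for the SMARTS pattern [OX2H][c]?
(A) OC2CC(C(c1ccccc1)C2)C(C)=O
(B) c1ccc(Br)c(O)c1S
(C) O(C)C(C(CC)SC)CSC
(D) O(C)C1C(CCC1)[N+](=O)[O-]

[OX2H][c] describes a hydroxyl oxygen attached to an aromatic carbon (a phenol).
(A) has a hydroxyl group (-OH) but the -OH is on an aliphatic carbon, not an aromatic c.
(B) contains a hydroxyl group (-OH), which satisfies every atom and bond constraint.
(C) has a methoxy ether (-OCH3) but the oxygen has H0, not H1.
(D) has a methoxy ether (-OCH3) but the oxygen has H0, not H1.
So the answer is (B).

B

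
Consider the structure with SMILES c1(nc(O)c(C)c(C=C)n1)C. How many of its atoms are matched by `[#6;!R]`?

4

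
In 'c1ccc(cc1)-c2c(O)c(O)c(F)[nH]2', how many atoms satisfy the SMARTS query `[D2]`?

6

The query [D2] means: atom with exactly two heavy-atom neighbours.
Check the 14 heavy atoms by environment: 1× n (aromatic, D2) → match; 5× c (aromatic, D3) → no; 5× c (aromatic, D2) → match; 2× O (D1) → no; 1× F (D1) → no.
Summing the matching environments: 1 + 5 = 6 matching atoms.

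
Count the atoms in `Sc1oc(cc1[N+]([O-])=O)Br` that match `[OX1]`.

2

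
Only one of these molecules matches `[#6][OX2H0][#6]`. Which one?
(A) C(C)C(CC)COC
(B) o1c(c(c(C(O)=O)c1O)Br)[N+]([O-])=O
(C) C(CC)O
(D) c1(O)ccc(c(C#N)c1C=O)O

A

[#6][OX2H0][#6] describes an aliphatic oxygen bridging two carbons with no H on the oxygen (an ether).
(A) contains a methoxy ether (-OCH3), which satisfies every atom and bond constraint.
(B) has a hydroxyl group (-OH) but the oxygen has H1, not H0 bridging two carbons.
(C) has a hydroxyl group (-OH) but the oxygen has H1, not H0 bridging two carbons.
(D) has a hydroxyl group (-OH) but the oxygen has H1, not H0 bridging two carbons.
So the answer is (A).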